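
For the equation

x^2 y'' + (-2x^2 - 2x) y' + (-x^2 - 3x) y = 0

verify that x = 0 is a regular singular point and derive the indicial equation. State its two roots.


Divide by x^2 to reach normal form y'' + P_1(x) y' + P_2(x) y = 0 with P_1(x) = -2 - 2/x and P_2(x) = -1 - 3/x.
x = 0 is a singular point because the y'-coefficient -2 - 2/x has a pole at x = 0 and the y-coefficient -1 - 3/x has a pole at x = 0.
It is a regular singular point because x P_1(x) = p(x) = -2x - 2 and x^2 P_2(x) = q(x) = -x^2 - 3x are polynomials, hence analytic at x = 0.
p(0) = -2,  q(0) = 0.
Indicial equation: r(r-1) + p(0) r + q(0) = 0, i.e. r^2 + (p(0) - 1) r + q(0) = 0, i.e. r^2 - 3 r = 0.
Discriminant: (-3)^2 - 4(0) = 9, so r = (3 ± 3)/2.
Solving: r_1 = 3, r_2 = 0.

indicial: r^2 - 3 r = 0; roots r_1 = 3, r_2 = 0


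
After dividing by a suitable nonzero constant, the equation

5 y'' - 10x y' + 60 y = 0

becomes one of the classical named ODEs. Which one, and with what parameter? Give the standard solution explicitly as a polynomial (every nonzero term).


All three coefficients share the factor 5; dividing through by 5 gives  y'' - 2x y' + 12 y = 0.
This matches the Hermite equation y'' - 2x y' + 2n y = 0 with 2n = 12, so n = 6; the polynomial solution is H_6(x).
With y = sum_k a_k x^k, matching x^k gives (k+2)(k+1) a_{k+2} = 2(k - n) a_k = 2(k - 6) a_k. The right side vanishes at k = 6, so the series with the parity of 6 terminates at degree 6.
Standard normalization: leading coefficient of H_n is 2^n, so a_6 = 2^6 = 64. Work downward with a_k = (k+1)(k+2) a_{k+2} / (2(k - n)):
  a_4 = (5)(6)(64) / (2(4 - 6)) = 1920/(-4) = -480
  a_2 = (3)(4)(-480) / (2(2 - 6)) = -5760/(-8) = 720
  a_0 = (1)(2)(720) / (2(0 - 6)) = 1440/(-12) = -120
Hence H_6(x) = 64 x^6 - 480 x^4 + 720 x^2 - 120.

H_6(x); series = 64 x^6 - 480 x^4 + 720 x^2 - 120


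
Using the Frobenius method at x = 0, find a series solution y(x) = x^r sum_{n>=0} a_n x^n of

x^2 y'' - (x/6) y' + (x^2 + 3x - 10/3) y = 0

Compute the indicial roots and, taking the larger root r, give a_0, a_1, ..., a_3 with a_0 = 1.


Write in Frobenius form y'' + (p(x)/x) y' + (q(x)/x^2) y = 0:
  p(x) = -1/6,  q(x) = x^2 + 3x - 10/3.
Indicial equation: r(r-1) + (-1/6) r + (-10/3) = 0 -> roots r_1 = 5/2, r_2 = -4/3.
Take r = r_1 = 5/2. Let y(x) = x^r sum_{n>=0} a_n x^n with a_0 = 1.
Substitute y = x^r sum a_n x^n and match x^{r+n}. The recurrence is
  D(n) a_n + 3 a_{n-1} + 1 a_{n-2} = 0,  where D(n) = (r+n)(r+n-1) + (-1/6)(r+n) + (-10/3).
  a_n = [-3 a_{n-1} - 1 a_{n-2}] / D(n).
Since the indicial polynomial factors as (r - r_1)(r - r_2), D(n) = (r_1 + n - r_1)(r_1 + n - r_2) = n(n + 23/6).
Evaluating step by step (a_0 = 1):
  n = 1: D(1) = 1(1 + 23/6) = 29/6; numerator = -3(1) = -3; a_1 = (-3)/(29/6) = -18/29
  n = 2: D(2) = 2(2 + 23/6) = 35/3; numerator = -3(-18/29) - 1(1) = 25/29; a_2 = (25/29)/(35/3) = 15/203
  n = 3: D(3) = 3(3 + 23/6) = 41/2; numerator = -3(15/203) - 1(-18/29) = 81/203; a_3 = (81/203)/(41/2) = 162/8323

r = 5/2; a_0 = 1; a_1 = -18/29; a_2 = 15/203; a_3 = 162/8323


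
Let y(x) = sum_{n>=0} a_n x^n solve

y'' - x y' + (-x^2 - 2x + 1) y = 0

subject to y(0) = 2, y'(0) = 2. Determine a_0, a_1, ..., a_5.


Ansatz: y(x) = sum_{n>=0} a_n x^n, so y'(x) = sum_{n>=1} n a_n x^(n-1) and y''(x) = sum_{n>=2} n(n-1) a_n x^(n-2).
Substitute into P(x) y'' + Q(x) y' + R(x) y = 0 with P(x) = 1, Q(x) = -x, R(x) = -x^2 - 2x + 1, and match powers of x.
Initial conditions: a_0 = 2, a_1 = 2.
Setting the coefficient of each power of x to zero and solving order by order (substituting the coefficients already found):
  x^0: 2 a_2 + a_0 = 0  ->  2 a_2 = -a_0 = -2  ->  a_2 = -1
  x^1: 6 a_3 - 2 a_0 = 0  ->  6 a_3 = 2 a_0 = 4  ->  a_3 = 2/3
  x^2: 12 a_4 - a_2 - 2 a_1 - a_0 = 0  ->  12 a_4 = a_2 + 2 a_1 + a_0 = 5  ->  a_4 = 5/12
  x^3: 20 a_5 - 2 a_3 - 2 a_2 - a_1 = 0  ->  20 a_5 = 2 a_3 + 2 a_2 + a_1 = 4/3  ->  a_5 = 1/15
Truncated series: y(x) = 2 + 2 x - x^2 + (2/3) x^3 + (5/12) x^4 + (1/15) x^5 + O(x^6).

a_0 = 2; a_1 = 2; a_2 = -1; a_3 = 2/3; a_4 = 5/12; a_5 = 1/15


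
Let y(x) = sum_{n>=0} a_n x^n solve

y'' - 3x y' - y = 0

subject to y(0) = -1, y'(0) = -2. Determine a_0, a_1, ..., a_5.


Ansatz: y(x) = sum_{n>=0} a_n x^n, so y'(x) = sum_{n>=1} n a_n x^(n-1) and y''(x) = sum_{n>=2} n(n-1) a_n x^(n-2).
Substitute into P(x) y'' + Q(x) y' + R(x) y = 0 with P(x) = 1, Q(x) = -3x, R(x) = -1, and match powers of x.
Initial conditions: a_0 = -1, a_1 = -2.
Setting the coefficient of each power of x to zero and solving order by order (substituting the coefficients already found):
  x^0: 2 a_2 - a_0 = 0  ->  2 a_2 = a_0 = -1  ->  a_2 = -1/2
  x^1: 6 a_3 - 4 a_1 = 0  ->  6 a_3 = 4 a_1 = -8  ->  a_3 = -4/3
  x^2: 12 a_4 - 7 a_2 = 0  ->  12 a_4 = 7 a_2 = -7/2  ->  a_4 = -7/24
  x^3: 20 a_5 - 10 a_3 = 0  ->  20 a_5 = 10 a_3 = -40/3  ->  a_5 = -2/3
Truncated series: y(x) = -1 - 2 x - (1/2) x^2 - (4/3) x^3 - (7/24) x^4 - (2/3) x^5 + O(x^6).

a_0 = -1; a_1 = -2; a_2 = -1/2; a_3 = -4/3; a_4 = -7/24; a_5 = -2/3


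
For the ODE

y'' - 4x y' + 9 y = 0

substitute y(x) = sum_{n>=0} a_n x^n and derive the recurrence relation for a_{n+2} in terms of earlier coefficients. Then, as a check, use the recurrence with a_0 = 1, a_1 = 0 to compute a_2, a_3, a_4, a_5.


Substitute y = sum_n a_n x^n.
y''(x) has coefficient (n+2)(n+1) a_{n+2} at x^n;
-4 x y'(x) has coefficient -4 n a_n at x^n (shift);
9 y(x) has coefficient 9 a_n at x^n.
Matching x^n: (n+2)(n+1) a_{n+2} + (-4n + 9) a_n = 0.
Thus a_{n+2} = (4n - 9) / ((n+1)(n+2)) * a_n.

Check with a_0 = 1, a_1 = 0 (apply the recurrence for n = 0, 1, 2, 3): a_0 = 1, a_1 = 0, a_2 = -9/2, a_3 = 0, a_4 = 3/8, a_5 = 0.

a_(n+2) = (4n - 9) / ((n+1)(n+2)) * a_n; check: a_0 = 1, a_1 = 0, a_2 = -9/2, a_3 = 0, a_4 = 3/8, a_5 = 0


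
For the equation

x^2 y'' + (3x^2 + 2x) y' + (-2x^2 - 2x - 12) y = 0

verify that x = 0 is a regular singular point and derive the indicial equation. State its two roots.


Divide by x^2 to reach normal form y'' + P_1(x) y' + P_2(x) y = 0 with P_1(x) = 3 + 2/x and P_2(x) = -2 - 2/x - 12/x^2.
x = 0 is a singular point because the y'-coefficient 3 + 2/x has a pole at x = 0 and the y-coefficient -2 - 2/x - 12/x^2 has a pole at x = 0.
It is a regular singular point because x P_1(x) = p(x) = 3x + 2 and x^2 P_2(x) = q(x) = -2x^2 - 2x - 12 are polynomials, hence analytic at x = 0.
p(0) = 2,  q(0) = -12.
Indicial equation: r(r-1) + p(0) r + q(0) = 0, i.e. r^2 + (p(0) - 1) r + q(0) = 0, i.e. r^2 + 1 r - 12 = 0.
Discriminant: (1)^2 - 4(-12) = 49, so r = (-1 ± 7)/2.
Solving: r_1 = 3, r_2 = -4.

indicial: r^2 + 1 r - 12 = 0; roots r_1 = 3, r_2 = -4


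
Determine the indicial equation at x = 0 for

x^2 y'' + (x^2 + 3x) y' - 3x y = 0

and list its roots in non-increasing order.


Divide by x^2 to reach normal form y'' + P_1(x) y' + P_2(x) y = 0 with P_1(x) = 1 + 3/x and P_2(x) = -3/x.
x = 0 is a singular point because the y'-coefficient 1 + 3/x has a pole at x = 0 and the y-coefficient -3/x has a pole at x = 0.
It is a regular singular point because x P_1(x) = p(x) = x + 3 and x^2 P_2(x) = q(x) = -3x are polynomials, hence analytic at x = 0.
p(0) = 3,  q(0) = 0.
Indicial equation: r(r-1) + p(0) r + q(0) = 0, i.e. r^2 + (p(0) - 1) r + q(0) = 0, i.e. r^2 + 2 r = 0.
Discriminant: (2)^2 - 4(0) = 4, so r = (-2 ± 2)/2.
Solving: r_1 = 0, r_2 = -2.

indicial: r^2 + 2 r = 0; roots r_1 = 0, r_2 = -2


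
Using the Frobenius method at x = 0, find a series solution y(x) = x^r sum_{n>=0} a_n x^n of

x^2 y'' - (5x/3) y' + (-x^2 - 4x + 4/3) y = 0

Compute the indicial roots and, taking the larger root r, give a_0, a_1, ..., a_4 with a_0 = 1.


Write in Frobenius form y'' + (p(x)/x) y' + (q(x)/x^2) y = 0:
  p(x) = -5/3,  q(x) = -x^2 - 4x + 4/3.
Indicial equation: r(r-1) + (-5/3) r + (4/3) = 0 -> roots r_1 = 2, r_2 = 2/3.
Take r = r_1 = 2. Let y(x) = x^r sum_{n>=0} a_n x^n with a_0 = 1.
Substitute y = x^r sum a_n x^n and match x^{r+n}. The recurrence is
  D(n) a_n - 4 a_{n-1} - 1 a_{n-2} = 0,  where D(n) = (r+n)(r+n-1) + (-5/3)(r+n) + (4/3).
  a_n = [4 a_{n-1} + 1 a_{n-2}] / D(n).
Since the indicial polynomial factors as (r - r_1)(r - r_2), D(n) = (r_1 + n - r_1)(r_1 + n - r_2) = n(n + 4/3).
Evaluating step by step (a_0 = 1):
  n = 1: D(1) = 1(1 + 4/3) = 7/3; numerator = 4(1) = 4; a_1 = (4)/(7/3) = 12/7
  n = 2: D(2) = 2(2 + 4/3) = 20/3; numerator = 4(12/7) + 1(1) = 55/7; a_2 = (55/7)/(20/3) = 33/28
  n = 3: D(3) = 3(3 + 4/3) = 13; numerator = 4(33/28) + 1(12/7) = 45/7; a_3 = (45/7)/(13) = 45/91
  n = 4: D(4) = 4(4 + 4/3) = 64/3; numerator = 4(45/91) + 1(33/28) = 1149/364; a_4 = (1149/364)/(64/3) = 3447/23296

r = 2; a_0 = 1; a_1 = 12/7; a_2 = 33/28; a_3 = 45/91; a_4 = 3447/23296


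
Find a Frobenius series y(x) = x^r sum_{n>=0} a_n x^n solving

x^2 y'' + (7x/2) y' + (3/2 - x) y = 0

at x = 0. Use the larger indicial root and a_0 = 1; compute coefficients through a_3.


Write in Frobenius form y'' + (p(x)/x) y' + (q(x)/x^2) y = 0:
  p(x) = 7/2,  q(x) = 3/2 - x.
Indicial equation: r(r-1) + (7/2) r + (3/2) = 0 -> roots r_1 = -1, r_2 = -3/2.
Take r = r_1 = -1. Let y(x) = x^r sum_{n>=0} a_n x^n with a_0 = 1.
Substitute y = x^r sum a_n x^n and match x^{r+n}. The recurrence is
  D(n) a_n - 1 a_{n-1} = 0,  where D(n) = (r+n)(r+n-1) + (7/2)(r+n) + (3/2).
  a_n = 1 / D(n) * a_{n-1}.
Since the indicial polynomial factors as (r - r_1)(r - r_2), D(n) = (r_1 + n - r_1)(r_1 + n - r_2) = n(n + 1/2).
Evaluating step by step (a_0 = 1):
  n = 1: D(1) = 1(1 + 1/2) = 3/2; numerator = 1(1) = 1; a_1 = (1)/(3/2) = 2/3
  n = 2: D(2) = 2(2 + 1/2) = 5; numerator = 1(2/3) = 2/3; a_2 = (2/3)/(5) = 2/15
  n = 3: D(3) = 3(3 + 1/2) = 21/2; numerator = 1(2/15) = 2/15; a_3 = (2/15)/(21/2) = 4/315

r = -1; a_0 = 1; a_1 = 2/3; a_2 = 2/15; a_3 = 4/315


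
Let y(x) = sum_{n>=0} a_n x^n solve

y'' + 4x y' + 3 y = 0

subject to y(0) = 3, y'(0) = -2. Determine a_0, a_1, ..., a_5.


Ansatz: y(x) = sum_{n>=0} a_n x^n, so y'(x) = sum_{n>=1} n a_n x^(n-1) and y''(x) = sum_{n>=2} n(n-1) a_n x^(n-2).
Substitute into P(x) y'' + Q(x) y' + R(x) y = 0 with P(x) = 1, Q(x) = 4x, R(x) = 3, and match powers of x.
Initial conditions: a_0 = 3, a_1 = -2.
Setting the coefficient of each power of x to zero and solving order by order (substituting the coefficients already found):
  x^0: 2 a_2 + 3 a_0 = 0  ->  2 a_2 = -3 a_0 = -9  ->  a_2 = -9/2
  x^1: 6 a_3 + 7 a_1 = 0  ->  6 a_3 = -7 a_1 = 14  ->  a_3 = 7/3
  x^2: 12 a_4 + 11 a_2 = 0  ->  12 a_4 = -11 a_2 = 99/2  ->  a_4 = 33/8
  x^3: 20 a_5 + 15 a_3 = 0  ->  20 a_5 = -15 a_3 = -35  ->  a_5 = -7/4
Truncated series: y(x) = 3 - 2 x - (9/2) x^2 + (7/3) x^3 + (33/8) x^4 - (7/4) x^5 + O(x^6).

a_0 = 3; a_1 = -2; a_2 = -9/2; a_3 = 7/3; a_4 = 33/8; a_5 = -7/4


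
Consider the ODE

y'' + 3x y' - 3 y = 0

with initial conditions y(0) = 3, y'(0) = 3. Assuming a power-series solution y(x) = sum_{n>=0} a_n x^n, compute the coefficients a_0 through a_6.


Ansatz: y(x) = sum_{n>=0} a_n x^n, so y'(x) = sum_{n>=1} n a_n x^(n-1) and y''(x) = sum_{n>=2} n(n-1) a_n x^(n-2).
Substitute into P(x) y'' + Q(x) y' + R(x) y = 0 with P(x) = 1, Q(x) = 3x, R(x) = -3, and match powers of x.
Initial conditions: a_0 = 3, a_1 = 3.
Setting the coefficient of each power of x to zero and solving order by order (substituting the coefficients already found):
  x^0: 2 a_2 - 3 a_0 = 0  ->  2 a_2 = 3 a_0 = 9  ->  a_2 = 9/2
  x^1: 6 a_3 = 0  ->  a_3 = 0
  x^2: 12 a_4 + 3 a_2 = 0  ->  12 a_4 = -3 a_2 = -27/2  ->  a_4 = -9/8
  x^3: 20 a_5 + 6 a_3 = 0  ->  20 a_5 = -6 a_3 = 0  ->  a_5 = 0
  x^4: 30 a_6 + 9 a_4 = 0  ->  30 a_6 = -9 a_4 = 81/8  ->  a_6 = 27/80
Truncated series: y(x) = 3 + 3 x + (9/2) x^2 - (9/8) x^4 + (27/80) x^6 + O(x^7).

a_0 = 3; a_1 = 3; a_2 = 9/2; a_3 = 0; a_4 = -9/8; a_5 = 0; a_6 = 27/80


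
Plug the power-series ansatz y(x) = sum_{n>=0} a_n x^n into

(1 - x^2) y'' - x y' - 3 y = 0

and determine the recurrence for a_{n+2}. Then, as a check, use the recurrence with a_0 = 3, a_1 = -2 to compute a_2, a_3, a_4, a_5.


Substitute y = sum_n a_n x^n.
(1 - 1 x^2) y'' contributes (n+2)(n+1) a_{n+2} - n(n-1) a_n at x^n.
-x y'(x) contributes -n a_n at x^n.
-3 y(x) contributes -3 a_n at x^n.
Matching x^n: (n+2)(n+1) a_{n+2} + (-n(n-1) - n - 3) a_n = 0.
Thus a_{n+2} = (n(n-1) + n + 3) / ((n+1)(n+2)) * a_n.

Check with a_0 = 3, a_1 = -2 (apply the recurrence for n = 0, 1, 2, 3): a_0 = 3, a_1 = -2, a_2 = 9/2, a_3 = -4/3, a_4 = 21/8, a_5 = -4/5.

a_(n+2) = (n(n-1) + n + 3) / ((n+1)(n+2)) * a_n; check: a_0 = 3, a_1 = -2, a_2 = 9/2, a_3 = -4/3, a_4 = 21/8, a_5 = -4/5


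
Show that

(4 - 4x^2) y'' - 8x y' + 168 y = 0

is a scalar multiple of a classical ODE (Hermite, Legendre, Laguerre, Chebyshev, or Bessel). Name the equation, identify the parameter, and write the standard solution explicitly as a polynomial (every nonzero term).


All three coefficients share the factor 4; dividing through by 4 gives  (1 - x^2) y'' - 2x y' + 42 y = 0.
This matches the Legendre equation (1 - x^2) y'' - 2x y' + n(n+1) y = 0 (note the -2x y' term) with n(n+1) = 42, so n = 6; the polynomial solution is P_6(x).
With y = sum_k a_k x^k, matching x^k gives (k+2)(k+1) a_{k+2} = [k(k+1) - n(n+1)] a_k = (k - 6)(k + 7) a_k. The right side vanishes at k = 6, so the series with the parity of 6 terminates at degree 6.
Standard normalization (P_n(1) = 1): leading coefficient (2n)!/(2^n (n!)^2) = 479001600/(64*518400) = 231/16, so a_6 = 231/16. Work downward with a_k = (k+1)(k+2) a_{k+2} / ((k - 6)(k + 7)):
  a_4 = (5)(6)(231/16) / ((4 - 6)(4 + 7)) = (3465/8)/(-22) = -315/16
  a_2 = (3)(4)(-315/16) / ((2 - 6)(2 + 7)) = (-945/4)/(-36) = 105/16
  a_0 = (1)(2)(105/16) / ((0 - 6)(0 + 7)) = (105/8)/(-42) = -5/16
Hence P_6(x) = 231 x^6/16 - 315 x^4/16 + 105 x^2/16 - 5/16.

P_6(x); series = 231 x^6/16 - 315 x^4/16 + 105 x^2/16 - 5/16


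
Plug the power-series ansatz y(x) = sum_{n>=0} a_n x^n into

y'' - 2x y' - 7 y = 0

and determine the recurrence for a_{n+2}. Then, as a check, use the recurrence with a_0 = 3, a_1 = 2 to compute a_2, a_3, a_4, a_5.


Substitute y = sum_n a_n x^n.
y''(x) has coefficient (n+2)(n+1) a_{n+2} at x^n;
-2 x y'(x) has coefficient -2 n a_n at x^n (shift);
-7 y(x) has coefficient -7 a_n at x^n.
Matching x^n: (n+2)(n+1) a_{n+2} + (-2n - 7) a_n = 0.
Thus a_{n+2} = (2n + 7) / ((n+1)(n+2)) * a_n.

Check with a_0 = 3, a_1 = 2 (apply the recurrence for n = 0, 1, 2, 3): a_0 = 3, a_1 = 2, a_2 = 21/2, a_3 = 3, a_4 = 77/8, a_5 = 39/20.

a_(n+2) = (2n + 7) / ((n+1)(n+2)) * a_n; check: a_0 = 3, a_1 = 2, a_2 = 21/2, a_3 = 3, a_4 = 77/8, a_5 = 39/20


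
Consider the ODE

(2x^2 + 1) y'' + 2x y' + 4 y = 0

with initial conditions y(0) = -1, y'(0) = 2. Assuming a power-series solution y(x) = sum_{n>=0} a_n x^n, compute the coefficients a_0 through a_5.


Ansatz: y(x) = sum_{n>=0} a_n x^n, so y'(x) = sum_{n>=1} n a_n x^(n-1) and y''(x) = sum_{n>=2} n(n-1) a_n x^(n-2).
Substitute into P(x) y'' + Q(x) y' + R(x) y = 0 with P(x) = 2x^2 + 1, Q(x) = 2x, R(x) = 4, and match powers of x.
Initial conditions: a_0 = -1, a_1 = 2.
Setting the coefficient of each power of x to zero and solving order by order (substituting the coefficients already found):
  x^0: 2 a_2 + 4 a_0 = 0  ->  2 a_2 = -4 a_0 = 4  ->  a_2 = 2
  x^1: 6 a_3 + 6 a_1 = 0  ->  6 a_3 = -6 a_1 = -12  ->  a_3 = -2
  x^2: 12 a_4 + 12 a_2 = 0  ->  12 a_4 = -12 a_2 = -24  ->  a_4 = -2
  x^3: 20 a_5 + 22 a_3 = 0  ->  20 a_5 = -22 a_3 = 44  ->  a_5 = 11/5
Truncated series: y(x) = -1 + 2 x + 2 x^2 - 2 x^3 - 2 x^4 + (11/5) x^5 + O(x^6).

a_0 = -1; a_1 = 2; a_2 = 2; a_3 = -2; a_4 = -2; a_5 = 11/5


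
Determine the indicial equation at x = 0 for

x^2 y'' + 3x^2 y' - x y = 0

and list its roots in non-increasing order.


Divide by x^2 to reach normal form y'' + P_1(x) y' + P_2(x) y = 0 with P_1(x) = 3 and P_2(x) = -1/x.
x = 0 is a singular point because the y-coefficient -1/x has a pole at x = 0.
It is a regular singular point because x P_1(x) = p(x) = 3x and x^2 P_2(x) = q(x) = -x are polynomials, hence analytic at x = 0.
p(0) = 0,  q(0) = 0.
Indicial equation: r(r-1) + p(0) r + q(0) = 0, i.e. r^2 + (p(0) - 1) r + q(0) = 0, i.e. r^2 - 1 r = 0.
Discriminant: (-1)^2 - 4(0) = 1, so r = (1 ± 1)/2.
Solving: r_1 = 1, r_2 = 0.

indicial: r^2 - 1 r = 0; roots r_1 = 1, r_2 = 0


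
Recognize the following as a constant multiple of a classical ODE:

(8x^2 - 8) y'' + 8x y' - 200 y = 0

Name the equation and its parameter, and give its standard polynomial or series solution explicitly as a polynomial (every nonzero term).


All three coefficients share the factor -8; dividing through by -8 gives  (1 - x^2) y'' - x y' + 25 y = 0.
This matches the Chebyshev equation (1 - x^2) y'' - x y' + n^2 y = 0 (note the -x y' term, not -2x y') with n^2 = 25, so n = 5; the polynomial solution is T_5(x).
With y = sum_k a_k x^k, matching x^k gives (k+2)(k+1) a_{k+2} = (k^2 - n^2) a_k = (k - 5)(k + 5) a_k. The right side vanishes at k = 5, so the series with the parity of 5 terminates at degree 5.
Standard normalization: leading coefficient of T_n is 2^(n-1), so a_5 = 2^4 = 16. Work downward with a_k = (k+1)(k+2) a_{k+2} / ((k - 5)(k + 5)):
  a_3 = (4)(5)(16) / ((3 - 5)(3 + 5)) = 320/(-16) = -20
  a_1 = (2)(3)(-20) / ((1 - 5)(1 + 5)) = -120/(-24) = 5
Hence T_5(x) = 16 x^5 - 20 x^3 + 5 x.

T_5(x); series = 16 x^5 - 20 x^3 + 5 x


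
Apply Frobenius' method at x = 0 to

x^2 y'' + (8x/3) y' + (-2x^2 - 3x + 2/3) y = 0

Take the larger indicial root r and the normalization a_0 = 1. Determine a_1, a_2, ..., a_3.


Write in Frobenius form y'' + (p(x)/x) y' + (q(x)/x^2) y = 0:
  p(x) = 8/3,  q(x) = -2x^2 - 3x + 2/3.
Indicial equation: r(r-1) + (8/3) r + (2/3) = 0 -> roots r_1 = -2/3, r_2 = -1.
Take r = r_1 = -2/3. Let y(x) = x^r sum_{n>=0} a_n x^n with a_0 = 1.
Substitute y = x^r sum a_n x^n and match x^{r+n}. The recurrence is
  D(n) a_n - 3 a_{n-1} - 2 a_{n-2} = 0,  where D(n) = (r+n)(r+n-1) + (8/3)(r+n) + (2/3).
  a_n = [3 a_{n-1} + 2 a_{n-2}] / D(n).
Since the indicial polynomial factors as (r - r_1)(r - r_2), D(n) = (r_1 + n - r_1)(r_1 + n - r_2) = n(n + 1/3).
Evaluating step by step (a_0 = 1):
  n = 1: D(1) = 1(1 + 1/3) = 4/3; numerator = 3(1) = 3; a_1 = (3)/(4/3) = 9/4
  n = 2: D(2) = 2(2 + 1/3) = 14/3; numerator = 3(9/4) + 2(1) = 35/4; a_2 = (35/4)/(14/3) = 15/8
  n = 3: D(3) = 3(3 + 1/3) = 10; numerator = 3(15/8) + 2(9/4) = 81/8; a_3 = (81/8)/(10) = 81/80

r = -2/3; a_0 = 1; a_1 = 9/4; a_2 = 15/8; a_3 = 81/80


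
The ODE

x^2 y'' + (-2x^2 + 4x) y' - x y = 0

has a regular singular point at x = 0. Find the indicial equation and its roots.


Divide by x^2 to reach normal form y'' + P_1(x) y' + P_2(x) y = 0 with P_1(x) = -2 + 4/x and P_2(x) = -1/x.
x = 0 is a singular point because the y'-coefficient -2 + 4/x has a pole at x = 0 and the y-coefficient -1/x has a pole at x = 0.
It is a regular singular point because x P_1(x) = p(x) = 4 - 2x and x^2 P_2(x) = q(x) = -x are polynomials, hence analytic at x = 0.
p(0) = 4,  q(0) = 0.
Indicial equation: r(r-1) + p(0) r + q(0) = 0, i.e. r^2 + (p(0) - 1) r + q(0) = 0, i.e. r^2 + 3 r = 0.
Discriminant: (3)^2 - 4(0) = 9, so r = (-3 ± 3)/2.
Solving: r_1 = 0, r_2 = -3.

indicial: r^2 + 3 r = 0; roots r_1 = 0, r_2 = -3


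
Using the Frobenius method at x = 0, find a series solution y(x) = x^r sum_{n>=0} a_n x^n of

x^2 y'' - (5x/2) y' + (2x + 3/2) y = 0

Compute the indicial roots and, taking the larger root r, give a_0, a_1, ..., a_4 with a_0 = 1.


Write in Frobenius form y'' + (p(x)/x) y' + (q(x)/x^2) y = 0:
  p(x) = -5/2,  q(x) = 2x + 3/2.
Indicial equation: r(r-1) + (-5/2) r + (3/2) = 0 -> roots r_1 = 3, r_2 = 1/2.
Take r = r_1 = 3. Let y(x) = x^r sum_{n>=0} a_n x^n with a_0 = 1.
Substitute y = x^r sum a_n x^n and match x^{r+n}. The recurrence is
  D(n) a_n + 2 a_{n-1} = 0,  where D(n) = (r+n)(r+n-1) + (-5/2)(r+n) + (3/2).
  a_n = -2 / D(n) * a_{n-1}.
Since the indicial polynomial factors as (r - r_1)(r - r_2), D(n) = (r_1 + n - r_1)(r_1 + n - r_2) = n(n + 5/2).
Evaluating step by step (a_0 = 1):
  n = 1: D(1) = 1(1 + 5/2) = 7/2; numerator = -2(1) = -2; a_1 = (-2)/(7/2) = -4/7
  n = 2: D(2) = 2(2 + 5/2) = 9; numerator = -2(-4/7) = 8/7; a_2 = (8/7)/(9) = 8/63
  n = 3: D(3) = 3(3 + 5/2) = 33/2; numerator = -2(8/63) = -16/63; a_3 = (-16/63)/(33/2) = -32/2079
  n = 4: D(4) = 4(4 + 5/2) = 26; numerator = -2(-32/2079) = 64/2079; a_4 = (64/2079)/(26) = 32/27027

r = 3; a_0 = 1; a_1 = -4/7; a_2 = 8/63; a_3 = -32/2079; a_4 = 32/27027


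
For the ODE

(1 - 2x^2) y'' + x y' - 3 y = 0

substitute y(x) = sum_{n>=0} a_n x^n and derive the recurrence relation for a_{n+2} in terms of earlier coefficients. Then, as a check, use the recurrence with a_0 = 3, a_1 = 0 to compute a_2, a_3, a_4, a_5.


Substitute y = sum_n a_n x^n.
(1 - 2 x^2) y'' contributes (n+2)(n+1) a_{n+2} - 2 n(n-1) a_n at x^n.
x y'(x) contributes n a_n at x^n.
-3 y(x) contributes -3 a_n at x^n.
Matching x^n: (n+2)(n+1) a_{n+2} + (-2 n(n-1) + n - 3) a_n = 0.
Thus a_{n+2} = (2 n(n-1) - n + 3) / ((n+1)(n+2)) * a_n.

Check with a_0 = 3, a_1 = 0 (apply the recurrence for n = 0, 1, 2, 3): a_0 = 3, a_1 = 0, a_2 = 9/2, a_3 = 0, a_4 = 15/8, a_5 = 0.

a_(n+2) = (2 n(n-1) - n + 3) / ((n+1)(n+2)) * a_n; check: a_0 = 3, a_1 = 0, a_2 = 9/2, a_3 = 0, a_4 = 15/8, a_5 = 0


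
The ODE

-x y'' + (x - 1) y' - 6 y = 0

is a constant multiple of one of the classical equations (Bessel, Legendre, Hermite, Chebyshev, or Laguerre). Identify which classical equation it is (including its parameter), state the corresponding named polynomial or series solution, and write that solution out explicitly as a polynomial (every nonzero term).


All three coefficients share the factor -1; dividing through by -1 gives  x y'' + (1 - x) y' + 6 y = 0.
This matches the Laguerre equation x y'' + (1 - x) y' + n y = 0 with n = 6; the polynomial solution is L_6(x).
With y = sum_k a_k x^k, matching x^k gives (k+1)k a_{k+1} + (k+1) a_{k+1} - k a_k + n a_k = 0, i.e. (k+1)^2 a_{k+1} = (k - n) a_k = (k - 6) a_k. The right side vanishes at k = 6, so the series terminates at degree 6.
Standard normalization L_n(0) = 1 gives a_0 = 1. Work upward with a_{k+1} = (k - 6) a_k / (k+1)^2:
  a_1 = (0 - 6)(1) / 1^2 = -6/1 = -6
  a_2 = (1 - 6)(-6) / 2^2 = 30/4 = 15/2
  a_3 = (2 - 6)(15/2) / 3^2 = -30/9 = -10/3
  a_4 = (3 - 6)(-10/3) / 4^2 = 10/16 = 5/8
  a_5 = (4 - 6)(5/8) / 5^2 = (-5/4)/25 = -1/20
  a_6 = (5 - 6)(-1/20) / 6^2 = (1/20)/36 = 1/720
Hence L_6(x) = x^6/720 - x^5/20 + 5 x^4/8 - 10 x^3/3 + 15 x^2/2 - 6 x + 1.

L_6(x); series = x^6/720 - x^5/20 + 5 x^4/8 - 10 x^3/3 + 15 x^2/2 - 6 x + 1


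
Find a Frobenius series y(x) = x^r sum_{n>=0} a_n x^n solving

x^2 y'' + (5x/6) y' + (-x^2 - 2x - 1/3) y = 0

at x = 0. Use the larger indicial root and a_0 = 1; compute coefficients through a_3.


Write in Frobenius form y'' + (p(x)/x) y' + (q(x)/x^2) y = 0:
  p(x) = 5/6,  q(x) = -x^2 - 2x - 1/3.
Indicial equation: r(r-1) + (5/6) r + (-1/3) = 0 -> roots r_1 = 2/3, r_2 = -1/2.
Take r = r_1 = 2/3. Let y(x) = x^r sum_{n>=0} a_n x^n with a_0 = 1.
Substitute y = x^r sum a_n x^n and match x^{r+n}. The recurrence is
  D(n) a_n - 2 a_{n-1} - 1 a_{n-2} = 0,  where D(n) = (r+n)(r+n-1) + (5/6)(r+n) + (-1/3).
  a_n = [2 a_{n-1} + 1 a_{n-2}] / D(n).
Since the indicial polynomial factors as (r - r_1)(r - r_2), D(n) = (r_1 + n - r_1)(r_1 + n - r_2) = n(n + 7/6).
Evaluating step by step (a_0 = 1):
  n = 1: D(1) = 1(1 + 7/6) = 13/6; numerator = 2(1) = 2; a_1 = (2)/(13/6) = 12/13
  n = 2: D(2) = 2(2 + 7/6) = 19/3; numerator = 2(12/13) + 1(1) = 37/13; a_2 = (37/13)/(19/3) = 111/247
  n = 3: D(3) = 3(3 + 7/6) = 25/2; numerator = 2(111/247) + 1(12/13) = 450/247; a_3 = (450/247)/(25/2) = 36/247

r = 2/3; a_0 = 1; a_1 = 12/13; a_2 = 111/247; a_3 = 36/247


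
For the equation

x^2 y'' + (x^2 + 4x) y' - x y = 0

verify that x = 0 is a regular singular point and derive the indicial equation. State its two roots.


Divide by x^2 to reach normal form y'' + P_1(x) y' + P_2(x) y = 0 with P_1(x) = 1 + 4/x and P_2(x) = -1/x.
x = 0 is a singular point because the y'-coefficient 1 + 4/x has a pole at x = 0 and the y-coefficient -1/x has a pole at x = 0.
It is a regular singular point because x P_1(x) = p(x) = x + 4 and x^2 P_2(x) = q(x) = -x are polynomials, hence analytic at x = 0.
p(0) = 4,  q(0) = 0.
Indicial equation: r(r-1) + p(0) r + q(0) = 0, i.e. r^2 + (p(0) - 1) r + q(0) = 0, i.e. r^2 + 3 r = 0.
Discriminant: (3)^2 - 4(0) = 9, so r = (-3 ± 3)/2.
Solving: r_1 = 0, r_2 = -3.

indicial: r^2 + 3 r = 0; roots r_1 = 0, r_2 = -3


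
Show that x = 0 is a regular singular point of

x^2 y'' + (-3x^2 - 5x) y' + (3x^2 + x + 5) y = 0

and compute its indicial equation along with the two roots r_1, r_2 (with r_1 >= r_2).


Divide by x^2 to reach normal form y'' + P_1(x) y' + P_2(x) y = 0 with P_1(x) = -3 - 5/x and P_2(x) = 3 + 1/x + 5/x^2.
x = 0 is a singular point because the y'-coefficient -3 - 5/x has a pole at x = 0 and the y-coefficient 3 + 1/x + 5/x^2 has a pole at x = 0.
It is a regular singular point because x P_1(x) = p(x) = -3x - 5 and x^2 P_2(x) = q(x) = 3x^2 + x + 5 are polynomials, hence analytic at x = 0.
p(0) = -5,  q(0) = 5.
Indicial equation: r(r-1) + p(0) r + q(0) = 0, i.e. r^2 + (p(0) - 1) r + q(0) = 0, i.e. r^2 - 6 r + 5 = 0.
Discriminant: (-6)^2 - 4(5) = 16, so r = (6 ± 4)/2.
Solving: r_1 = 5, r_2 = 1.

indicial: r^2 - 6 r + 5 = 0; roots r_1 = 5, r_2 = 1


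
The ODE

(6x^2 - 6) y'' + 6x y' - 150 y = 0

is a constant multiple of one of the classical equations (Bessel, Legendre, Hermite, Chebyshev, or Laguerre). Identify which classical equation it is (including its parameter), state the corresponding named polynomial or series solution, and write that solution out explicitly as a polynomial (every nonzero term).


All three coefficients share the factor -6; dividing through by -6 gives  (1 - x^2) y'' - x y' + 25 y = 0.
This matches the Chebyshev equation (1 - x^2) y'' - x y' + n^2 y = 0 (note the -x y' term, not -2x y') with n^2 = 25, so n = 5; the polynomial solution is T_5(x).
With y = sum_k a_k x^k, matching x^k gives (k+2)(k+1) a_{k+2} = (k^2 - n^2) a_k = (k - 5)(k + 5) a_k. The right side vanishes at k = 5, so the series with the parity of 5 terminates at degree 5.
Standard normalization: leading coefficient of T_n is 2^(n-1), so a_5 = 2^4 = 16. Work downward with a_k = (k+1)(k+2) a_{k+2} / ((k - 5)(k + 5)):
  a_3 = (4)(5)(16) / ((3 - 5)(3 + 5)) = 320/(-16) = -20
  a_1 = (2)(3)(-20) / ((1 - 5)(1 + 5)) = -120/(-24) = 5
Hence T_5(x) = 16 x^5 - 20 x^3 + 5 x.

T_5(x); series = 16 x^5 - 20 x^3 + 5 x


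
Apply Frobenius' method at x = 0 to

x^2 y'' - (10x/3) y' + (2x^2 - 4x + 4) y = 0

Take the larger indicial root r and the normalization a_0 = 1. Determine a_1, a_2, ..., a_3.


Write in Frobenius form y'' + (p(x)/x) y' + (q(x)/x^2) y = 0:
  p(x) = -10/3,  q(x) = 2x^2 - 4x + 4.
Indicial equation: r(r-1) + (-10/3) r + (4) = 0 -> roots r_1 = 3, r_2 = 4/3.
Take r = r_1 = 3. Let y(x) = x^r sum_{n>=0} a_n x^n with a_0 = 1.
Substitute y = x^r sum a_n x^n and match x^{r+n}. The recurrence is
  D(n) a_n - 4 a_{n-1} + 2 a_{n-2} = 0,  where D(n) = (r+n)(r+n-1) + (-10/3)(r+n) + (4).
  a_n = [4 a_{n-1} - 2 a_{n-2}] / D(n).
Since the indicial polynomial factors as (r - r_1)(r - r_2), D(n) = (r_1 + n - r_1)(r_1 + n - r_2) = n(n + 5/3).
Evaluating step by step (a_0 = 1):
  n = 1: D(1) = 1(1 + 5/3) = 8/3; numerator = 4(1) = 4; a_1 = (4)/(8/3) = 3/2
  n = 2: D(2) = 2(2 + 5/3) = 22/3; numerator = 4(3/2) - 2(1) = 4; a_2 = (4)/(22/3) = 6/11
  n = 3: D(3) = 3(3 + 5/3) = 14; numerator = 4(6/11) - 2(3/2) = -9/11; a_3 = (-9/11)/(14) = -9/154

r = 3; a_0 = 1; a_1 = 3/2; a_2 = 6/11; a_3 = -9/154


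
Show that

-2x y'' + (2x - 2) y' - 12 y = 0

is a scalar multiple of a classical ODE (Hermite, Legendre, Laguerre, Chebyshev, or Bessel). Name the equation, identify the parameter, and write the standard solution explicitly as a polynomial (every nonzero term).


All three coefficients share the factor -2; dividing through by -2 gives  x y'' + (1 - x) y' + 6 y = 0.
This matches the Laguerre equation x y'' + (1 - x) y' + n y = 0 with n = 6; the polynomial solution is L_6(x).
With y = sum_k a_k x^k, matching x^k gives (k+1)k a_{k+1} + (k+1) a_{k+1} - k a_k + n a_k = 0, i.e. (k+1)^2 a_{k+1} = (k - n) a_k = (k - 6) a_k. The right side vanishes at k = 6, so the series terminates at degree 6.
Standard normalization L_n(0) = 1 gives a_0 = 1. Work upward with a_{k+1} = (k - 6) a_k / (k+1)^2:
  a_1 = (0 - 6)(1) / 1^2 = -6/1 = -6
  a_2 = (1 - 6)(-6) / 2^2 = 30/4 = 15/2
  a_3 = (2 - 6)(15/2) / 3^2 = -30/9 = -10/3
  a_4 = (3 - 6)(-10/3) / 4^2 = 10/16 = 5/8
  a_5 = (4 - 6)(5/8) / 5^2 = (-5/4)/25 = -1/20
  a_6 = (5 - 6)(-1/20) / 6^2 = (1/20)/36 = 1/720
Hence L_6(x) = x^6/720 - x^5/20 + 5 x^4/8 - 10 x^3/3 + 15 x^2/2 - 6 x + 1.

L_6(x); series = x^6/720 - x^5/20 + 5 x^4/8 - 10 x^3/3 + 15 x^2/2 - 6 x + 1


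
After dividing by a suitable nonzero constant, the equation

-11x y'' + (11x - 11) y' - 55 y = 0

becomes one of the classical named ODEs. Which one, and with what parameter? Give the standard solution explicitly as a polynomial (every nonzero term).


All three coefficients share the factor -11; dividing through by -11 gives  x y'' + (1 - x) y' + 5 y = 0.
This matches the Laguerre equation x y'' + (1 - x) y' + n y = 0 with n = 5; the polynomial solution is L_5(x).
With y = sum_k a_k x^k, matching x^k gives (k+1)k a_{k+1} + (k+1) a_{k+1} - k a_k + n a_k = 0, i.e. (k+1)^2 a_{k+1} = (k - n) a_k = (k - 5) a_k. The right side vanishes at k = 5, so the series terminates at degree 5.
Standard normalization L_n(0) = 1 gives a_0 = 1. Work upward with a_{k+1} = (k - 5) a_k / (k+1)^2:
  a_1 = (0 - 5)(1) / 1^2 = -5/1 = -5
  a_2 = (1 - 5)(-5) / 2^2 = 20/4 = 5
  a_3 = (2 - 5)(5) / 3^2 = -15/9 = -5/3
  a_4 = (3 - 5)(-5/3) / 4^2 = (10/3)/16 = 5/24
  a_5 = (4 - 5)(5/24) / 5^2 = (-5/24)/25 = -1/120
Hence L_5(x) = -x^5/120 + 5 x^4/24 - 5 x^3/3 + 5 x^2 - 5 x + 1.

L_5(x); series = -x^5/120 + 5 x^4/24 - 5 x^3/3 + 5 x^2 - 5 x + 1


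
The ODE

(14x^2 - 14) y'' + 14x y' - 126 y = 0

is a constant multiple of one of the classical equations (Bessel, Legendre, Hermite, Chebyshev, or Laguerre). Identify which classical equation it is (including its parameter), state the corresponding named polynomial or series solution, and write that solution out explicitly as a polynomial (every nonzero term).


All three coefficients share the factor -14; dividing through by -14 gives  (1 - x^2) y'' - x y' + 9 y = 0.
This matches the Chebyshev equation (1 - x^2) y'' - x y' + n^2 y = 0 (note the -x y' term, not -2x y') with n^2 = 9, so n = 3; the polynomial solution is T_3(x).
With y = sum_k a_k x^k, matching x^k gives (k+2)(k+1) a_{k+2} = (k^2 - n^2) a_k = (k - 3)(k + 3) a_k. The right side vanishes at k = 3, so the series with the parity of 3 terminates at degree 3.
Standard normalization: leading coefficient of T_n is 2^(n-1), so a_3 = 2^2 = 4. Work downward with a_k = (k+1)(k+2) a_{k+2} / ((k - 3)(k + 3)):
  a_1 = (2)(3)(4) / ((1 - 3)(1 + 3)) = 24/(-8) = -3
Hence T_3(x) = 4 x^3 - 3 x.

T_3(x); series = 4 x^3 - 3 x


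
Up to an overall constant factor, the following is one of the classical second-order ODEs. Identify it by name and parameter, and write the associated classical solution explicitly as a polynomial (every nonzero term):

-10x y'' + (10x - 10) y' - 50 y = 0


All three coefficients share the factor -10; dividing through by -10 gives  x y'' + (1 - x) y' + 5 y = 0.
This matches the Laguerre equation x y'' + (1 - x) y' + n y = 0 with n = 5; the polynomial solution is L_5(x).
With y = sum_k a_k x^k, matching x^k gives (k+1)k a_{k+1} + (k+1) a_{k+1} - k a_k + n a_k = 0, i.e. (k+1)^2 a_{k+1} = (k - n) a_k = (k - 5) a_k. The right side vanishes at k = 5, so the series terminates at degree 5.
Standard normalization L_n(0) = 1 gives a_0 = 1. Work upward with a_{k+1} = (k - 5) a_k / (k+1)^2:
  a_1 = (0 - 5)(1) / 1^2 = -5/1 = -5
  a_2 = (1 - 5)(-5) / 2^2 = 20/4 = 5
  a_3 = (2 - 5)(5) / 3^2 = -15/9 = -5/3
  a_4 = (3 - 5)(-5/3) / 4^2 = (10/3)/16 = 5/24
  a_5 = (4 - 5)(5/24) / 5^2 = (-5/24)/25 = -1/120
Hence L_5(x) = -x^5/120 + 5 x^4/24 - 5 x^3/3 + 5 x^2 - 5 x + 1.

L_5(x); series = -x^5/120 + 5 x^4/24 - 5 x^3/3 + 5 x^2 - 5 x + 1


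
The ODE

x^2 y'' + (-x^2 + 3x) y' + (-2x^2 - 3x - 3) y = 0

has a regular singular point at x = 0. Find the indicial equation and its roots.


Divide by x^2 to reach normal form y'' + P_1(x) y' + P_2(x) y = 0 with P_1(x) = -1 + 3/x and P_2(x) = -2 - 3/x - 3/x^2.
x = 0 is a singular point because the y'-coefficient -1 + 3/x has a pole at x = 0 and the y-coefficient -2 - 3/x - 3/x^2 has a pole at x = 0.
It is a regular singular point because x P_1(x) = p(x) = 3 - x and x^2 P_2(x) = q(x) = -2x^2 - 3x - 3 are polynomials, hence analytic at x = 0.
p(0) = 3,  q(0) = -3.
Indicial equation: r(r-1) + p(0) r + q(0) = 0, i.e. r^2 + (p(0) - 1) r + q(0) = 0, i.e. r^2 + 2 r - 3 = 0.
Discriminant: (2)^2 - 4(-3) = 16, so r = (-2 ± 4)/2.
Solving: r_1 = 1, r_2 = -3.

indicial: r^2 + 2 r - 3 = 0; roots r_1 = 1, r_2 = -3


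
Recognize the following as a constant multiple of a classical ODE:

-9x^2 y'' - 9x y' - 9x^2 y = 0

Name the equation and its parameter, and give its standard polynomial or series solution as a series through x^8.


All three coefficients share the factor -9; dividing through by -9 gives  x^2 y'' + x y' + x^2 y = 0.
This matches the Bessel equation x^2 y'' + x y' + (x^2 - nu^2) y = 0 with nu^2 = 0, so nu = 0; the solution bounded at x = 0 is J_0(x).
Frobenius at x = 0: indicial roots ±nu; for r = nu the recurrence k(k + 2nu) c_k = -c_{k-2} gives the standard series J_nu(x) = sum_{k>=0} (-1)^k / (k! (k+nu)!) (x/2)^(2k+nu). Evaluate the first 5 terms:
  k = 0: (-1)^0 / (0! * 0! * 2^0) x^0 = 1/(1*1*1) x^0 = (1) x^0
  k = 1: (-1)^1 / (1! * 1! * 2^2) x^2 = -1/(1*1*4) x^2 = (-1/4) x^2
  k = 2: (-1)^2 / (2! * 2! * 2^4) x^4 = 1/(2*2*16) x^4 = (1/64) x^4
  k = 3: (-1)^3 / (3! * 3! * 2^6) x^6 = -1/(6*6*64) x^6 = (-1/2304) x^6
  k = 4: (-1)^4 / (4! * 4! * 2^8) x^8 = 1/(24*24*256) x^8 = (1/147456) x^8
Hence J_0(x) = x^8/147456 - x^6/2304 + x^4/64 - x^2/4 + 1 + ....

J_0(x); series = x^8/147456 - x^6/2304 + x^4/64 - x^2/4 + 1


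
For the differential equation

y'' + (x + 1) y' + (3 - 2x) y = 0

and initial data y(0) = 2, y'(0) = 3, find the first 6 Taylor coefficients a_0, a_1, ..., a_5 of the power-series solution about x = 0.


Ansatz: y(x) = sum_{n>=0} a_n x^n, so y'(x) = sum_{n>=1} n a_n x^(n-1) and y''(x) = sum_{n>=2} n(n-1) a_n x^(n-2).
Substitute into P(x) y'' + Q(x) y' + R(x) y = 0 with P(x) = 1, Q(x) = x + 1, R(x) = 3 - 2x, and match powers of x.
Initial conditions: a_0 = 2, a_1 = 3.
Setting the coefficient of each power of x to zero and solving order by order (substituting the coefficients already found):
  x^0: 2 a_2 + a_1 + 3 a_0 = 0  ->  2 a_2 = -a_1 - 3 a_0 = -9  ->  a_2 = -9/2
  x^1: 6 a_3 + 2 a_2 + 4 a_1 - 2 a_0 = 0  ->  6 a_3 = -2 a_2 - 4 a_1 + 2 a_0 = 1  ->  a_3 = 1/6
  x^2: 12 a_4 + 3 a_3 + 5 a_2 - 2 a_1 = 0  ->  12 a_4 = -3 a_3 - 5 a_2 + 2 a_1 = 28  ->  a_4 = 7/3
  x^3: 20 a_5 + 4 a_4 + 6 a_3 - 2 a_2 = 0  ->  20 a_5 = -4 a_4 - 6 a_3 + 2 a_2 = -58/3  ->  a_5 = -29/30
Truncated series: y(x) = 2 + 3 x - (9/2) x^2 + (1/6) x^3 + (7/3) x^4 - (29/30) x^5 + O(x^6).

a_0 = 2; a_1 = 3; a_2 = -9/2; a_3 = 1/6; a_4 = 7/3; a_5 = -29/30


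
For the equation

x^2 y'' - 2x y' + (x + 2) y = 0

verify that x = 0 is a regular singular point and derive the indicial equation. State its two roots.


Divide by x^2 to reach normal form y'' + P_1(x) y' + P_2(x) y = 0 with P_1(x) = -2/x and P_2(x) = 1/x + 2/x^2.
x = 0 is a singular point because the y'-coefficient -2/x has a pole at x = 0 and the y-coefficient 1/x + 2/x^2 has a pole at x = 0.
It is a regular singular point because x P_1(x) = p(x) = -2 and x^2 P_2(x) = q(x) = x + 2 are polynomials, hence analytic at x = 0.
p(0) = -2,  q(0) = 2.
Indicial equation: r(r-1) + p(0) r + q(0) = 0, i.e. r^2 + (p(0) - 1) r + q(0) = 0, i.e. r^2 - 3 r + 2 = 0.
Discriminant: (-3)^2 - 4(2) = 1, so r = (3 ± 1)/2.
Solving: r_1 = 2, r_2 = 1.

indicial: r^2 - 3 r + 2 = 0; roots r_1 = 2, r_2 = 1


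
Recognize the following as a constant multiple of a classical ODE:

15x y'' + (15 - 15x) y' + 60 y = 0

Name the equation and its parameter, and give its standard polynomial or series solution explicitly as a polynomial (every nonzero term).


All three coefficients share the factor 15; dividing through by 15 gives  x y'' + (1 - x) y' + 4 y = 0.
This matches the Laguerre equation x y'' + (1 - x) y' + n y = 0 with n = 4; the polynomial solution is L_4(x).
With y = sum_k a_k x^k, matching x^k gives (k+1)k a_{k+1} + (k+1) a_{k+1} - k a_k + n a_k = 0, i.e. (k+1)^2 a_{k+1} = (k - n) a_k = (k - 4) a_k. The right side vanishes at k = 4, so the series terminates at degree 4.
Standard normalization L_n(0) = 1 gives a_0 = 1. Work upward with a_{k+1} = (k - 4) a_k / (k+1)^2:
  a_1 = (0 - 4)(1) / 1^2 = -4/1 = -4
  a_2 = (1 - 4)(-4) / 2^2 = 12/4 = 3
  a_3 = (2 - 4)(3) / 3^2 = -6/9 = -2/3
  a_4 = (3 - 4)(-2/3) / 4^2 = (2/3)/16 = 1/24
Hence L_4(x) = x^4/24 - 2 x^3/3 + 3 x^2 - 4 x + 1.

L_4(x); series = x^4/24 - 2 x^3/3 + 3 x^2 - 4 x + 1


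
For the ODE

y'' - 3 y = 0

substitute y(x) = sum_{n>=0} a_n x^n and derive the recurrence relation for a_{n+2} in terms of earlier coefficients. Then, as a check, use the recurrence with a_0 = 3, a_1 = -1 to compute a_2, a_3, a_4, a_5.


Substitute y = sum_n a_n x^n into y'' + (const) y = 0.
y''(x) = sum_{n>=0} (n+2)(n+1) a_{n+2} x^n.
The ODE becomes sum_n [(n+2)(n+1) a_{n+2} - 3 a_n] x^n = 0.
Setting each coefficient to zero gives the recurrence:
  (n+2)(n+1) a_{n+2} - 3 a_n = 0,
  a_{n+2} = 3 / ((n+1)(n+2)) a_n.

Check with a_0 = 3, a_1 = -1 (apply the recurrence for n = 0, 1, 2, 3): a_0 = 3, a_1 = -1, a_2 = 9/2, a_3 = -1/2, a_4 = 9/8, a_5 = -3/40.

a_{n+2} = 3/((n+1)(n+2)) * a_n; check: a_0 = 3, a_1 = -1, a_2 = 9/2, a_3 = -1/2, a_4 = 9/8, a_5 = -3/40


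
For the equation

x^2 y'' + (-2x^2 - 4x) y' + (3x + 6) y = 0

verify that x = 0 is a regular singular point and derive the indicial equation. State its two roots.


Divide by x^2 to reach normal form y'' + P_1(x) y' + P_2(x) y = 0 with P_1(x) = -2 - 4/x and P_2(x) = 3/x + 6/x^2.
x = 0 is a singular point because the y'-coefficient -2 - 4/x has a pole at x = 0 and the y-coefficient 3/x + 6/x^2 has a pole at x = 0.
It is a regular singular point because x P_1(x) = p(x) = -2x - 4 and x^2 P_2(x) = q(x) = 3x + 6 are polynomials, hence analytic at x = 0.
p(0) = -4,  q(0) = 6.
Indicial equation: r(r-1) + p(0) r + q(0) = 0, i.e. r^2 + (p(0) - 1) r + q(0) = 0, i.e. r^2 - 5 r + 6 = 0.
Discriminant: (-5)^2 - 4(6) = 1, so r = (5 ± 1)/2.
Solving: r_1 = 3, r_2 = 2.

indicial: r^2 - 5 r + 6 = 0; roots r_1 = 3, r_2 = 2


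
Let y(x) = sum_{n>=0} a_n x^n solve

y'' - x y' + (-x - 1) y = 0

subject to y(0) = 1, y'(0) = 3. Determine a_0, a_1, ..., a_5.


Ansatz: y(x) = sum_{n>=0} a_n x^n, so y'(x) = sum_{n>=1} n a_n x^(n-1) and y''(x) = sum_{n>=2} n(n-1) a_n x^(n-2).
Substitute into P(x) y'' + Q(x) y' + R(x) y = 0 with P(x) = 1, Q(x) = -x, R(x) = -x - 1, and match powers of x.
Initial conditions: a_0 = 1, a_1 = 3.
Setting the coefficient of each power of x to zero and solving order by order (substituting the coefficients already found):
  x^0: 2 a_2 - a_0 = 0  ->  2 a_2 = a_0 = 1  ->  a_2 = 1/2
  x^1: 6 a_3 - 2 a_1 - a_0 = 0  ->  6 a_3 = 2 a_1 + a_0 = 7  ->  a_3 = 7/6
  x^2: 12 a_4 - 3 a_2 - a_1 = 0  ->  12 a_4 = 3 a_2 + a_1 = 9/2  ->  a_4 = 3/8
  x^3: 20 a_5 - 4 a_3 - a_2 = 0  ->  20 a_5 = 4 a_3 + a_2 = 31/6  ->  a_5 = 31/120
Truncated series: y(x) = 1 + 3 x + (1/2) x^2 + (7/6) x^3 + (3/8) x^4 + (31/120) x^5 + O(x^6).

a_0 = 1; a_1 = 3; a_2 = 1/2; a_3 = 7/6; a_4 = 3/8; a_5 = 31/120


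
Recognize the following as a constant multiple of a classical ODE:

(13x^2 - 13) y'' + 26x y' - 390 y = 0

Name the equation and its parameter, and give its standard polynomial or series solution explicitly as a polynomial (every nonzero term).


All three coefficients share the factor -13; dividing through by -13 gives  (1 - x^2) y'' - 2x y' + 30 y = 0.
This matches the Legendre equation (1 - x^2) y'' - 2x y' + n(n+1) y = 0 (note the -2x y' term) with n(n+1) = 30, so n = 5; the polynomial solution is P_5(x).
With y = sum_k a_k x^k, matching x^k gives (k+2)(k+1) a_{k+2} = [k(k+1) - n(n+1)] a_k = (k - 5)(k + 6) a_k. The right side vanishes at k = 5, so the series with the parity of 5 terminates at degree 5.
Standard normalization (P_n(1) = 1): leading coefficient (2n)!/(2^n (n!)^2) = 3628800/(32*14400) = 63/8, so a_5 = 63/8. Work downward with a_k = (k+1)(k+2) a_{k+2} / ((k - 5)(k + 6)):
  a_3 = (4)(5)(63/8) / ((3 - 5)(3 + 6)) = (315/2)/(-18) = -35/4
  a_1 = (2)(3)(-35/4) / ((1 - 5)(1 + 6)) = (-105/2)/(-28) = 15/8
Hence P_5(x) = 63 x^5/8 - 35 x^3/4 + 15 x/8.

P_5(x); series = 63 x^5/8 - 35 x^3/4 + 15 x/8
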